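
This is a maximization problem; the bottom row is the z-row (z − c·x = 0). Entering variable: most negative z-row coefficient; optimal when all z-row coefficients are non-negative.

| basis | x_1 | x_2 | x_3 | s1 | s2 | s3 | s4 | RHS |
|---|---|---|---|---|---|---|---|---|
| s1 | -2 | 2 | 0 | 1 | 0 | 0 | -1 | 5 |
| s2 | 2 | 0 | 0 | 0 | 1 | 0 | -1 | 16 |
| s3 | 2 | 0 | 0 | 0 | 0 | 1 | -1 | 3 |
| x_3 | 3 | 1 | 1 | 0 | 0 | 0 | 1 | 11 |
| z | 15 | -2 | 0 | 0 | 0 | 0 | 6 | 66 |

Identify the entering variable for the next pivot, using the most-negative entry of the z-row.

x_2

Negative z-row entries: x_2: -2.
The most negative is -2 in column x_2, so x_2 enters.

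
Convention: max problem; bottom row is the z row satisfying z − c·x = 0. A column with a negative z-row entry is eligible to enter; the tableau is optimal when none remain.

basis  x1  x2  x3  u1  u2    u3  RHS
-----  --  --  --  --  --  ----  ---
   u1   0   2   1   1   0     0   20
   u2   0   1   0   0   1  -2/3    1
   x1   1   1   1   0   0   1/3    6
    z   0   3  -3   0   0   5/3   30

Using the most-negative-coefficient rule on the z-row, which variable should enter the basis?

Negative z-row entries: x3: -3.
The most negative is -3 in column x3, so x3 enters.

x3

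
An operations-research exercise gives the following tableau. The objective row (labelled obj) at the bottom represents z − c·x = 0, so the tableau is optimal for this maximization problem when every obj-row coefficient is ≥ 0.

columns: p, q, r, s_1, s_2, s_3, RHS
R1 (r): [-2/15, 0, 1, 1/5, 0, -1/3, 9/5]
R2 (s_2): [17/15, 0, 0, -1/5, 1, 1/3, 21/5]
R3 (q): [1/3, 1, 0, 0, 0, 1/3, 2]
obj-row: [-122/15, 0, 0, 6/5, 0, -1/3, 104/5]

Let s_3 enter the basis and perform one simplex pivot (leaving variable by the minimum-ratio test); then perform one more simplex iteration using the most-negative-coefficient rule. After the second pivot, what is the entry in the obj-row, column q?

Ratio test on column s_3 — row 1: entry -1/3 ≤ 0; row 2: (21/5)/(1/3) = 63/5; row 3: 2/(1/3) = 6. Minimum is 6 at row 3 (q leaves); pivot element 1/3.
Divide row 3 by 1/3; eliminate column s_3 from the other rows.
Second iteration: most negative obj-row entry is -39/5 in column p, so p enters.
Ratio test on column p — row 1: (19/5)/(1/5) = 19; row 2: (11/5)/(4/5) = 11/4; row 3: 6/1 = 6. Minimum is 11/4 at row 2 (s_2 leaves); pivot element 4/5.
Divide row 2 by 4/5; eliminate column p from the other rows.
After both pivots, the entry at the obj-row, column q is -35/4.

-35/4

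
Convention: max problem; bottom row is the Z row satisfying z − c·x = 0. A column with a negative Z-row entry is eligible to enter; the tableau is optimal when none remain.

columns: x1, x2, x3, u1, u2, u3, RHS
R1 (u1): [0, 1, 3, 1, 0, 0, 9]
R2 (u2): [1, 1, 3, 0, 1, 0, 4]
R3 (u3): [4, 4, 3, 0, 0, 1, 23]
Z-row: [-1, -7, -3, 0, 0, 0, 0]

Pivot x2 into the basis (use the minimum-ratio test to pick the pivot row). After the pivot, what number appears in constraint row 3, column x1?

Ratio test on column x2 — row 1: 9/1 = 9; row 2: 4/1 = 4; row 3: 23/4 = 23/4. Minimum is 4 at row 2 (u2 leaves); pivot element 1.
Divide row 2 by 1; eliminate column x2 from the other rows.
Row 3 update in column x1: 4 − 4·1 = 0.

0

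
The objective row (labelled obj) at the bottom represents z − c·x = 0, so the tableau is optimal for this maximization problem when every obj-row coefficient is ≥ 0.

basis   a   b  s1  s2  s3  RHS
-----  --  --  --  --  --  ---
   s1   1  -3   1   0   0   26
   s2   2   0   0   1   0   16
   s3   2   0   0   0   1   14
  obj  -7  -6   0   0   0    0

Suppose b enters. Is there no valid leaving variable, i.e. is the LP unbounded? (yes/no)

Every constraint-row entry in column b is ≤ 0, so increasing b is unbounded.

yes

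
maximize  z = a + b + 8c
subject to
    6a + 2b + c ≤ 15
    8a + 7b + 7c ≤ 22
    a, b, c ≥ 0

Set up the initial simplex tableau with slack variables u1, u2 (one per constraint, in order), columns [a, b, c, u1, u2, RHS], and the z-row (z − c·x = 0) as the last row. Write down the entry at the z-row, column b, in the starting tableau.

-1

The z-row carries the negated objective coefficients: the b entry is -1.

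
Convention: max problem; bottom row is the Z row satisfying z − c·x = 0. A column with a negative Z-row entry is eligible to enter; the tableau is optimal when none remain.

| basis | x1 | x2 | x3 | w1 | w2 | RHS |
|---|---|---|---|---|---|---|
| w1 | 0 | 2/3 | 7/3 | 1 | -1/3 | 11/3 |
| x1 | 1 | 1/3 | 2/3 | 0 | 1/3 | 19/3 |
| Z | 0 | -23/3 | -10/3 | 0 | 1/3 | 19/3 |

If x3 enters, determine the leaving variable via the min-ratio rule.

w1

Column x3 entries and ratios — w1: (11/3)/(7/3) = 11/7; x1: (19/3)/(2/3) = 19/2.
Smallest ratio is 11/7 in the row of w1, so w1 leaves.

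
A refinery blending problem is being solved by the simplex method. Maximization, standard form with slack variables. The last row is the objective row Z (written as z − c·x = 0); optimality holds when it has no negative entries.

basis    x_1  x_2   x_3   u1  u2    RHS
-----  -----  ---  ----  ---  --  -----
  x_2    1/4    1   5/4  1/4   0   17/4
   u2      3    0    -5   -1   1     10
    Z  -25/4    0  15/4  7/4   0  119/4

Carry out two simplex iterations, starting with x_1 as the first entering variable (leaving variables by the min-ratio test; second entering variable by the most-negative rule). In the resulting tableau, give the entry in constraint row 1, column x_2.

Ratio test on column x_1 — row 1: (17/4)/(1/4) = 17; row 2: 10/3 = 10/3. Minimum is 10/3 at row 2 (u2 leaves); pivot element 3.
Divide row 2 by 3; eliminate column x_1 from the other rows.
Second iteration: most negative Z-row entry is -20/3 in column x_3, so x_3 enters.
Ratio test on column x_3 — row 1: (41/12)/(5/3) = 41/20; row 2: entry -5/3 ≤ 0. Minimum is 41/20 at row 1 (x_2 leaves); pivot element 5/3.
Divide row 1 by 5/3; eliminate column x_3 from the other rows.
After both pivots, the entry at constraint row 1, column x_2 is 3/5.

3/5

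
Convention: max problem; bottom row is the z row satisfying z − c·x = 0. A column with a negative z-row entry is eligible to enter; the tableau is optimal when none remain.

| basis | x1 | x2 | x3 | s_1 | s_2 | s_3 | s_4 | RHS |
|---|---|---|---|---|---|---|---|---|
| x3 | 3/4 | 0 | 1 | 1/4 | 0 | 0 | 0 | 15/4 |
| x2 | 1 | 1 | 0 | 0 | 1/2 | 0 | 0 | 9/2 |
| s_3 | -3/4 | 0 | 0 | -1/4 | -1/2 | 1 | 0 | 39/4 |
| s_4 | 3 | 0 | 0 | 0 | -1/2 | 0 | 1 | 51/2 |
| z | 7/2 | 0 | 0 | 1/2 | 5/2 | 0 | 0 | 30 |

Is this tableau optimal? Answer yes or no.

Every z-row coefficient is ≥ 0, so the tableau is optimal.

yes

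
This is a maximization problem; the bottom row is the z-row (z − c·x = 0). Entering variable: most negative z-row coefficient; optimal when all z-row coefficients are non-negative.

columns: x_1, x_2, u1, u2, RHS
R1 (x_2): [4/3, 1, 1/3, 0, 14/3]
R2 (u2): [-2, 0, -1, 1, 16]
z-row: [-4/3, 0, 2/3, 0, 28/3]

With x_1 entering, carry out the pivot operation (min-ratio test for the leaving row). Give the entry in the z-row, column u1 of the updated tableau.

Ratio test on column x_1 — row 1: (14/3)/(4/3) = 7/2; row 2: entry -2 ≤ 0. Minimum is 7/2 at row 1 (x_2 leaves); pivot element 4/3.
Divide row 1 by 4/3; eliminate column x_1 from the other rows.
z-row update in column u1: 2/3 − (-4/3)·(1/4) = 1.

1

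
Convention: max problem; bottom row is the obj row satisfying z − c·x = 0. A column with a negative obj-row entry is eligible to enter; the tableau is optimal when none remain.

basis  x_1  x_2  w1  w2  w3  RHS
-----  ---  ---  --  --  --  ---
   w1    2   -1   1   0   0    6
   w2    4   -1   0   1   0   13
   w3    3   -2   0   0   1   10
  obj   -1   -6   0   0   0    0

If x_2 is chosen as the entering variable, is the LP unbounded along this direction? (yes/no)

yes

Every constraint-row entry in column x_2 is ≤ 0, so increasing x_2 is unbounded.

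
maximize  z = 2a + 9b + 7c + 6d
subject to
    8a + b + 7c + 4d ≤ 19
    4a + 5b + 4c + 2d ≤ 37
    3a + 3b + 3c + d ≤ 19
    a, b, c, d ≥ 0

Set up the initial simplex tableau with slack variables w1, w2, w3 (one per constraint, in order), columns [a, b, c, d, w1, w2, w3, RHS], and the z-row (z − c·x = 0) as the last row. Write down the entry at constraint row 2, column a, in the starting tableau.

4

Constraint 2 has coefficient 4 on a.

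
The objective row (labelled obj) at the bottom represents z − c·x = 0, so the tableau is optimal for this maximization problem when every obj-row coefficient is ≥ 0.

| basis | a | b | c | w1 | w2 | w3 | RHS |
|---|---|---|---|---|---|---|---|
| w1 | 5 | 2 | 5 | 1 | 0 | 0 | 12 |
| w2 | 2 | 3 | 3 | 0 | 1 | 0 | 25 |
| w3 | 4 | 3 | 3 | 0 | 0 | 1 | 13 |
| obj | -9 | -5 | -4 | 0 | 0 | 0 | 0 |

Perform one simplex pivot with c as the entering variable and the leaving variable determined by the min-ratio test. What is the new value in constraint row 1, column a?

1

Ratio test on column c — row 1: 12/5 = 12/5; row 2: 25/3 = 25/3; row 3: 13/3 = 13/3. Minimum is 12/5 at row 1 (w1 leaves); pivot element 5.
Divide row 1 by 5; eliminate column c from the other rows.
In the new row 1, the a entry is the old entry divided by the pivot: 5/5 = 1.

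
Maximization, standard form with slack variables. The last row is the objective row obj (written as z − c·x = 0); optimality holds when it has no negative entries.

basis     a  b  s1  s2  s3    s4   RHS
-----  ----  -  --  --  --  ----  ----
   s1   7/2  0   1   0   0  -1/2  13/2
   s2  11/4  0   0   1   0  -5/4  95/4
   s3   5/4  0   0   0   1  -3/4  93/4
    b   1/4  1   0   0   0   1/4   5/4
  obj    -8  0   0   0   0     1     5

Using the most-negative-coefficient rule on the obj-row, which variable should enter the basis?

a

Negative obj-row entries: a: -8.
The most negative is -8 in column a, so a enters.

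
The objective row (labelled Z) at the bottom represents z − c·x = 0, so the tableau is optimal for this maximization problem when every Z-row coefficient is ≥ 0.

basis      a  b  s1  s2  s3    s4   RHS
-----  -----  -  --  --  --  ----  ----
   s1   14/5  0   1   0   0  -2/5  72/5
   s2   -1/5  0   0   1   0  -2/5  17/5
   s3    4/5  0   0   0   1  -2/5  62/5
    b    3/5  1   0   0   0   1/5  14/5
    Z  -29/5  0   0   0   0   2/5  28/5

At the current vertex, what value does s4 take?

0

s4 is not in the basis, so in the current basic feasible solution s4 = 0.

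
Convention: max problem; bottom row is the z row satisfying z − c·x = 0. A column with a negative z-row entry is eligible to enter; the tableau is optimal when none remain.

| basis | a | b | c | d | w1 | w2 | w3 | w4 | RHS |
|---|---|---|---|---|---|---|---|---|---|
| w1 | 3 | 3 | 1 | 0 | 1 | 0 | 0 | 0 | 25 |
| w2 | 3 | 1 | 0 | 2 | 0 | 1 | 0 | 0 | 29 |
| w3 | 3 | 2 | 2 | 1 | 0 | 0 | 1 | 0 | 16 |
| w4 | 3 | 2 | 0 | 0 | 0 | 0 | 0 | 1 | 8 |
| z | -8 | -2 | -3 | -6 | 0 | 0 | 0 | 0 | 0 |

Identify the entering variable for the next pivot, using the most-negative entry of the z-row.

a

Negative z-row entries: a: -8, b: -2, c: -3, d: -6.
The most negative is -8 in column a, so a enters.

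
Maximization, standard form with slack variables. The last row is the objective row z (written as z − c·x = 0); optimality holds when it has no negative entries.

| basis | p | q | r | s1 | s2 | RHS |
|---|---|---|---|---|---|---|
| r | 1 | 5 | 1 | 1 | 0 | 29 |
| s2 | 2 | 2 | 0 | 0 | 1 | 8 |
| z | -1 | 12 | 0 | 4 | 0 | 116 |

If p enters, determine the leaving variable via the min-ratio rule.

Column p entries and ratios — r: 29/1 = 29; s2: 8/2 = 4.
Smallest ratio is 4 in the row of s2, so s2 leaves.

s2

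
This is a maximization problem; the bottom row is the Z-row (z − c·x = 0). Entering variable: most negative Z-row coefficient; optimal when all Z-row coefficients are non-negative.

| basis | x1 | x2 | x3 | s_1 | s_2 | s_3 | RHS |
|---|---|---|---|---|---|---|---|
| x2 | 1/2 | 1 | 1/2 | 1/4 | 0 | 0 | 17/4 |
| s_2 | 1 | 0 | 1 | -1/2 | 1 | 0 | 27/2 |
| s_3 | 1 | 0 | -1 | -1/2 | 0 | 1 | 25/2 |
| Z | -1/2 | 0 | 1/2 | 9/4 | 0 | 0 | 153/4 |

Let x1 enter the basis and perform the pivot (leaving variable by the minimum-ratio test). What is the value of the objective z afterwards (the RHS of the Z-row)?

Ratio test on column x1 — row 1: (17/4)/(1/2) = 17/2; row 2: (27/2)/1 = 27/2; row 3: (25/2)/1 = 25/2. Minimum is 17/2 at row 1 (x2 leaves); pivot element 1/2.
Pivot on row 1; the Z-row RHS becomes 153/4 − (-1/2)·(17/2) = 85/2.

85/2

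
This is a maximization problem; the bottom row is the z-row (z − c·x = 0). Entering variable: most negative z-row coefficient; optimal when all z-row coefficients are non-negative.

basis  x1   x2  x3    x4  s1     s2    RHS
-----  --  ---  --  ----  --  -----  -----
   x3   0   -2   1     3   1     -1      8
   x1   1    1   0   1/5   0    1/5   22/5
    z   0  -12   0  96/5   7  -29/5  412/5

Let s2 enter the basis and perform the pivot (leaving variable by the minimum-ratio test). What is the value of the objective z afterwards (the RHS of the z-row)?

Ratio test on column s2 — row 1: entry -1 ≤ 0; row 2: (22/5)/(1/5) = 22. Minimum is 22 at row 2 (x1 leaves); pivot element 1/5.
Pivot on row 2; the z-row RHS becomes 412/5 − (-29/5)·22 = 210.

210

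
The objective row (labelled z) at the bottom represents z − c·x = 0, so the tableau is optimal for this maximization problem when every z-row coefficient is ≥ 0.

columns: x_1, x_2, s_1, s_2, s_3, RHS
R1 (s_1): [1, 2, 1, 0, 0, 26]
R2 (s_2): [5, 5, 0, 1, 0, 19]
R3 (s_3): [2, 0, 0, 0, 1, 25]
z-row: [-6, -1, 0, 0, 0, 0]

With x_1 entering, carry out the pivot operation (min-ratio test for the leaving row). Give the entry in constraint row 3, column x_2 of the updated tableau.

Ratio test on column x_1 — row 1: 26/1 = 26; row 2: 19/5 = 19/5; row 3: 25/2 = 25/2. Minimum is 19/5 at row 2 (s_2 leaves); pivot element 5.
Divide row 2 by 5; eliminate column x_1 from the other rows.
Row 3 update in column x_2: 0 − 2·1 = -2.

-2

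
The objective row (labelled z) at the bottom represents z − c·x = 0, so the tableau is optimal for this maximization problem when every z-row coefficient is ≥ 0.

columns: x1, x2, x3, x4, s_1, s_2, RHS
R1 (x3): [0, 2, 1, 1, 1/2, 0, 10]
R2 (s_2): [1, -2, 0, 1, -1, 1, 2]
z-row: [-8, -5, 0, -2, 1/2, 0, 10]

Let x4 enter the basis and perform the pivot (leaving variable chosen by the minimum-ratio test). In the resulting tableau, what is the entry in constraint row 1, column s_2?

Ratio test on column x4 — row 1: 10/1 = 10; row 2: 2/1 = 2. Minimum is 2 at row 2 (s_2 leaves); pivot element 1.
Divide row 2 by 1; eliminate column x4 from the other rows.
Row 1 update in column s_2: 0 − 1·1 = -1.

-1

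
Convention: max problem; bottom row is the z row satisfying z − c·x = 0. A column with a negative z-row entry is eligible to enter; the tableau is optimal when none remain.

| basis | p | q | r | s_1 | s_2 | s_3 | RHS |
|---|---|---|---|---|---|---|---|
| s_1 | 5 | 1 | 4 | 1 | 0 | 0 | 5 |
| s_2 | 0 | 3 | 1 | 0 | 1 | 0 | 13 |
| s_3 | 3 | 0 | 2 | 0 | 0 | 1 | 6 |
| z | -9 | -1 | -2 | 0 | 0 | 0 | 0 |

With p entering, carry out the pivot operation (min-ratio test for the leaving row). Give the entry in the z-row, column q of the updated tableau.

4/5

Ratio test on column p — row 1: 5/5 = 1; row 2: entry 0 ≤ 0; row 3: 6/3 = 2. Minimum is 1 at row 1 (s_1 leaves); pivot element 5.
Divide row 1 by 5; eliminate column p from the other rows.
z-row update in column q: -1 − (-9)·(1/5) = 4/5.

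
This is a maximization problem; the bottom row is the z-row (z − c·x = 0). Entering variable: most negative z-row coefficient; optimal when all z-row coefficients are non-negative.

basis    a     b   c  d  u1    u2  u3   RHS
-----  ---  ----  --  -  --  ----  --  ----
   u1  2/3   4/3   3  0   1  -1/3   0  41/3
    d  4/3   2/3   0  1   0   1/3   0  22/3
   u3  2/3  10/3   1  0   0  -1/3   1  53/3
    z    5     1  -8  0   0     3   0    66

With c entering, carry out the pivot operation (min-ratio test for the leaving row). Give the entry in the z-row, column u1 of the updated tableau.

8/3

Ratio test on column c — row 1: (41/3)/3 = 41/9; row 2: entry 0 ≤ 0; row 3: (53/3)/1 = 53/3. Minimum is 41/9 at row 1 (u1 leaves); pivot element 3.
Divide row 1 by 3; eliminate column c from the other rows.
z-row update in column u1: 0 − (-8)·(1/3) = 8/3.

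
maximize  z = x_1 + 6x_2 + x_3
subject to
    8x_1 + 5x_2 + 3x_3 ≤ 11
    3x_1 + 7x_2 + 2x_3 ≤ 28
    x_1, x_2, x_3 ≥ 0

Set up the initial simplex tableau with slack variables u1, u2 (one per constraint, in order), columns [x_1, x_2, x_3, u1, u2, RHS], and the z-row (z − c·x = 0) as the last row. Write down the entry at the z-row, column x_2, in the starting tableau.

The z-row carries the negated objective coefficients: the x_2 entry is -6.

-6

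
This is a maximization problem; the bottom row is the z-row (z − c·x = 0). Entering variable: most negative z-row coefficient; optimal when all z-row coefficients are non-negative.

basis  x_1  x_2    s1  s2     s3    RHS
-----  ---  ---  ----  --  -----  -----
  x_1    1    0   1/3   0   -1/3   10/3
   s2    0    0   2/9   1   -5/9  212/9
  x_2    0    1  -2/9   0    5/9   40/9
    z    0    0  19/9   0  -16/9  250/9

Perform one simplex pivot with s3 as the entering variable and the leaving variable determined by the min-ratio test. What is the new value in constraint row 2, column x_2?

Ratio test on column s3 — row 1: entry -1/3 ≤ 0; row 2: entry -5/9 ≤ 0; row 3: (40/9)/(5/9) = 8. Minimum is 8 at row 3 (x_2 leaves); pivot element 5/9.
Divide row 3 by 5/9; eliminate column s3 from the other rows.
Row 2 update in column x_2: 0 − (-5/9)·(9/5) = 1.

1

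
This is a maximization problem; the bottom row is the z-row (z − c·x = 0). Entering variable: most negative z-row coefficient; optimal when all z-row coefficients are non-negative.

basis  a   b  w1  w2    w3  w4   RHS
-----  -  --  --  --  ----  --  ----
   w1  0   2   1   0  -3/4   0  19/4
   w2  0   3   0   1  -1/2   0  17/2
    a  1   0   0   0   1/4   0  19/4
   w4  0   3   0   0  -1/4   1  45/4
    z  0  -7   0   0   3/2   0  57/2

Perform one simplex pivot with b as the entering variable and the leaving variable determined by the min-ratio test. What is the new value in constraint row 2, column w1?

Ratio test on column b — row 1: (19/4)/2 = 19/8; row 2: (17/2)/3 = 17/6; row 3: entry 0 ≤ 0; row 4: (45/4)/3 = 15/4. Minimum is 19/8 at row 1 (w1 leaves); pivot element 2.
Divide row 1 by 2; eliminate column b from the other rows.
Row 2 update in column w1: 0 − 3·(1/2) = -3/2.

-3/2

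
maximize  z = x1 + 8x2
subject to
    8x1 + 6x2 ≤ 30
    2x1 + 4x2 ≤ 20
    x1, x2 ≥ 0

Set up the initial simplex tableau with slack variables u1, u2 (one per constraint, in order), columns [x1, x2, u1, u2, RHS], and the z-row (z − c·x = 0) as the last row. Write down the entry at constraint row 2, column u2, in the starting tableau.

1

Slack u2 belongs to constraint 2; its column is the unit vector e_2, so the entry in row 2 is 1.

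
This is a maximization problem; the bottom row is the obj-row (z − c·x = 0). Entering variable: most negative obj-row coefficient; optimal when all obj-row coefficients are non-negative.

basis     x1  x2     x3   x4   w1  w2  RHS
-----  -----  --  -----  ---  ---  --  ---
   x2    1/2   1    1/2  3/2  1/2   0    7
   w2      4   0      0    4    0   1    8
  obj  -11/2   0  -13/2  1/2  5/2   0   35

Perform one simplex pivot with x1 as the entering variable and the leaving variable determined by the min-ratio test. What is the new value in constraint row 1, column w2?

Ratio test on column x1 — row 1: 7/(1/2) = 14; row 2: 8/4 = 2. Minimum is 2 at row 2 (w2 leaves); pivot element 4.
Divide row 2 by 4; eliminate column x1 from the other rows.
Row 1 update in column w2: 0 − (1/2)·(1/4) = -1/8.

-1/8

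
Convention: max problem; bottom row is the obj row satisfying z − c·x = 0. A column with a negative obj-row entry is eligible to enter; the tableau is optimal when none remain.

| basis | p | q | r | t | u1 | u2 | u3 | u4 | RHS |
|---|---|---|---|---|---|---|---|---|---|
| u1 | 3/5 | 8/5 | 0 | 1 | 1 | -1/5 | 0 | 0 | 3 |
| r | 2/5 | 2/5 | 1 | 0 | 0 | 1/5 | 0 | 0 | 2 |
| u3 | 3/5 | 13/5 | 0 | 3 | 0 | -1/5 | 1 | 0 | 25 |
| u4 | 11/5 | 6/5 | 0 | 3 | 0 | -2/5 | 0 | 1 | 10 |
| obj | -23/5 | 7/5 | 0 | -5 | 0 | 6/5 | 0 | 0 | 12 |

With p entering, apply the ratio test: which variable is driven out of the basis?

Column p entries and ratios — u1: 3/(3/5) = 5; r: 2/(2/5) = 5; u3: 25/(3/5) = 125/3; u4: 10/(11/5) = 50/11.
Smallest ratio is 50/11 in the row of u4, so u4 leaves.

u4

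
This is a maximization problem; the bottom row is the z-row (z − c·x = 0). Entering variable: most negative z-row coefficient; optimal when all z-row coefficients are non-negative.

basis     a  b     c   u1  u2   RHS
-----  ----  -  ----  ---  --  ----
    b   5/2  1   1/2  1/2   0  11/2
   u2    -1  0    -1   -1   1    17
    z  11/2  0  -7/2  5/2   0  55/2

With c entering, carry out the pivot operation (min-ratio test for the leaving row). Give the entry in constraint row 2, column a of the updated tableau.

Ratio test on column c — row 1: (11/2)/(1/2) = 11; row 2: entry -1 ≤ 0. Minimum is 11 at row 1 (b leaves); pivot element 1/2.
Divide row 1 by 1/2; eliminate column c from the other rows.
Row 2 update in column a: -1 − (-1)·5 = 4.

4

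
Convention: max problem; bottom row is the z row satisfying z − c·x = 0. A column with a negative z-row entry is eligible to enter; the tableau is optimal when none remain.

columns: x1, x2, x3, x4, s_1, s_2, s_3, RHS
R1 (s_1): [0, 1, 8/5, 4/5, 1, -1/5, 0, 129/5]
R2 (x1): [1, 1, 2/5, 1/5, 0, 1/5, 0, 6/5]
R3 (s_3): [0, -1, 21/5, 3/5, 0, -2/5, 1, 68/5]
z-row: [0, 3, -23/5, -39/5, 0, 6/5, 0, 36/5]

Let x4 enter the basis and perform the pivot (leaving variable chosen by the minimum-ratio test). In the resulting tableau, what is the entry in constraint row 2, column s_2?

1

Ratio test on column x4 — row 1: (129/5)/(4/5) = 129/4; row 2: (6/5)/(1/5) = 6; row 3: (68/5)/(3/5) = 68/3. Minimum is 6 at row 2 (x1 leaves); pivot element 1/5.
Divide row 2 by 1/5; eliminate column x4 from the other rows.
In the new row 2, the s_2 entry is the old entry divided by the pivot: (1/5)/(1/5) = 1.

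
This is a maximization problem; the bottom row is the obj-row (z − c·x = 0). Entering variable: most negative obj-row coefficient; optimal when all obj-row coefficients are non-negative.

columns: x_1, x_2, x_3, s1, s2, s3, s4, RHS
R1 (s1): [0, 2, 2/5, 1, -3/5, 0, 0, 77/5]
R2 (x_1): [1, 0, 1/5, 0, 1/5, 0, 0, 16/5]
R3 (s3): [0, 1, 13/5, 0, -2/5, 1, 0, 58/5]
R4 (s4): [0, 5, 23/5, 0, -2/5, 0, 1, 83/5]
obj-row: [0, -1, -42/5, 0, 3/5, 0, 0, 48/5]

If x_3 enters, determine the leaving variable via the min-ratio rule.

s4

Column x_3 entries and ratios — s1: (77/5)/(2/5) = 77/2; x_1: (16/5)/(1/5) = 16; s3: (58/5)/(13/5) = 58/13; s4: (83/5)/(23/5) = 83/23.
Smallest ratio is 83/23 in the row of s4, so s4 leaves.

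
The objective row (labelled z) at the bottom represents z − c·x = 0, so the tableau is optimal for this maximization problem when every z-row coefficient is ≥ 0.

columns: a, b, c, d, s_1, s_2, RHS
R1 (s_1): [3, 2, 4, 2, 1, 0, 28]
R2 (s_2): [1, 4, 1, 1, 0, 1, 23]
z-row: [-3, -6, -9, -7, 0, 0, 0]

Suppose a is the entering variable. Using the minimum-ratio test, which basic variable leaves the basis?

Column a entries and ratios — s_1: 28/3 = 28/3; s_2: 23/1 = 23.
Smallest ratio is 28/3 in the row of s_1, so s_1 leaves.

s_1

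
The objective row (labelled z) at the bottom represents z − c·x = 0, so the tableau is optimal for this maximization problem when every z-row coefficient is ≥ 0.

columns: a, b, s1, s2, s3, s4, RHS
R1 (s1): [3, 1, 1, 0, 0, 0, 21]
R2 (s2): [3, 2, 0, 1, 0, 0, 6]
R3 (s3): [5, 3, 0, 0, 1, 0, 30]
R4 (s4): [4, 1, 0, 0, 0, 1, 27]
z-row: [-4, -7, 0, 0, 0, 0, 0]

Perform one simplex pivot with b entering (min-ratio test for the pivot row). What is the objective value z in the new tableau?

21

Ratio test on column b — row 1: 21/1 = 21; row 2: 6/2 = 3; row 3: 30/3 = 10; row 4: 27/1 = 27. Minimum is 3 at row 2 (s2 leaves); pivot element 2.
Pivot on row 2; the z-row RHS becomes 0 − (-7)·3 = 21.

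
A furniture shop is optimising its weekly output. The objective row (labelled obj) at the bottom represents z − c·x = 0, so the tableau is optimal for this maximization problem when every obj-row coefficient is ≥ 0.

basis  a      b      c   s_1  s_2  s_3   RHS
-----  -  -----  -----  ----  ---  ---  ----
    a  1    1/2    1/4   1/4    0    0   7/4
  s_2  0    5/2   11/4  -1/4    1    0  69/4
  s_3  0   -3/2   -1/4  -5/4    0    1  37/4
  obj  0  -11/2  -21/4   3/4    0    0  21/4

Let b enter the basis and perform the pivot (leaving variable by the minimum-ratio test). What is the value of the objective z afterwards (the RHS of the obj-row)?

49/2

Ratio test on column b — row 1: (7/4)/(1/2) = 7/2; row 2: (69/4)/(5/2) = 69/10; row 3: entry -3/2 ≤ 0. Minimum is 7/2 at row 1 (a leaves); pivot element 1/2.
Pivot on row 1; the obj-row RHS becomes 21/4 − (-11/2)·(7/2) = 49/2.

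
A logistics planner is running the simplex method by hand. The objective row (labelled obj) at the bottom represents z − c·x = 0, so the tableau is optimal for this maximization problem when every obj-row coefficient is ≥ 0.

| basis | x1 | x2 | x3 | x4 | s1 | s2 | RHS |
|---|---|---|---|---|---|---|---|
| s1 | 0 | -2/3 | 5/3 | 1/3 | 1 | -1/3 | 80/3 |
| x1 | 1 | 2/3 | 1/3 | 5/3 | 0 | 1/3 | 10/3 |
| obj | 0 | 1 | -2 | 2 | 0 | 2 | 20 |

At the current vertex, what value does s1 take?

80/3

s1 is basic (row 1); its value is the RHS of that row, 80/3.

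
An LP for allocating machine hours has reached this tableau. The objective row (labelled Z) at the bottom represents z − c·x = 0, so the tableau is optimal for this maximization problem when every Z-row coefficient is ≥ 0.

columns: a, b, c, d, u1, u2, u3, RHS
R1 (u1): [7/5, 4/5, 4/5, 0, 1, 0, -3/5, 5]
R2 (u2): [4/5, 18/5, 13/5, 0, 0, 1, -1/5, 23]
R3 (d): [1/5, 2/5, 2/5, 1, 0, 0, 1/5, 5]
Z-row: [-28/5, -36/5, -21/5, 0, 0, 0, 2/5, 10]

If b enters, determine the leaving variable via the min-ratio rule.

Column b entries and ratios — u1: 5/(4/5) = 25/4; u2: 23/(18/5) = 115/18; d: 5/(2/5) = 25/2.
Smallest ratio is 25/4 in the row of u1, so u1 leaves.

u1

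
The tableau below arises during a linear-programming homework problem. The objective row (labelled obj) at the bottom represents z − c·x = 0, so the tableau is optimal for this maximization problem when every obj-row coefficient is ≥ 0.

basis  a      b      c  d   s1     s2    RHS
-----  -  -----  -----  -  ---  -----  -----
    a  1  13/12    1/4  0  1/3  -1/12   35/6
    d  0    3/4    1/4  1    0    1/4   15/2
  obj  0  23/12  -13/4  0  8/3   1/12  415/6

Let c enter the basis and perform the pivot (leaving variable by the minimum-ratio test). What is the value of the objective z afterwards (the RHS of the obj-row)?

Ratio test on column c — row 1: (35/6)/(1/4) = 70/3; row 2: (15/2)/(1/4) = 30. Minimum is 70/3 at row 1 (a leaves); pivot element 1/4.
Pivot on row 1; the obj-row RHS becomes 415/6 − (-13/4)·(70/3) = 145.

145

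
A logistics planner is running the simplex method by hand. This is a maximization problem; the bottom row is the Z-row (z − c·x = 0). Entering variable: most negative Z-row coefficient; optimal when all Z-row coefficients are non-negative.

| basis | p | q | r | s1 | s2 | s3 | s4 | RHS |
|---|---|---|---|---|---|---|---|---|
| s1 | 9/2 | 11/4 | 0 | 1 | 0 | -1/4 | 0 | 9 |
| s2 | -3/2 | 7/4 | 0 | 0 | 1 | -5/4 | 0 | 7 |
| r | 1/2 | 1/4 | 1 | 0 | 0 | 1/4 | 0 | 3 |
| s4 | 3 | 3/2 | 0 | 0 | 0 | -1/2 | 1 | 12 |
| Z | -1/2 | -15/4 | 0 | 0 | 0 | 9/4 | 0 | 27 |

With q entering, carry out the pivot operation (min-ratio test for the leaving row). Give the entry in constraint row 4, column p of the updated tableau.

6/11

Ratio test on column q — row 1: 9/(11/4) = 36/11; row 2: 7/(7/4) = 4; row 3: 3/(1/4) = 12; row 4: 12/(3/2) = 8. Minimum is 36/11 at row 1 (s1 leaves); pivot element 11/4.
Divide row 1 by 11/4; eliminate column q from the other rows.
Row 4 update in column p: 3 − (3/2)·(18/11) = 6/11.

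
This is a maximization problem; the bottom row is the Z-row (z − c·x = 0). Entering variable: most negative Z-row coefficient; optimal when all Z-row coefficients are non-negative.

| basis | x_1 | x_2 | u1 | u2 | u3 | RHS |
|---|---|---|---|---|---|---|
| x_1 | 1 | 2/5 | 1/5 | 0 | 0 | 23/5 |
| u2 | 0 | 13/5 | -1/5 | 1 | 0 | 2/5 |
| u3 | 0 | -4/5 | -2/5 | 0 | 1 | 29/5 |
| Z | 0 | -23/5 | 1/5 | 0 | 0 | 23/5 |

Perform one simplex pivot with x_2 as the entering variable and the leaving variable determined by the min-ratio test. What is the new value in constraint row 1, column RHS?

59/13

Ratio test on column x_2 — row 1: (23/5)/(2/5) = 23/2; row 2: (2/5)/(13/5) = 2/13; row 3: entry -4/5 ≤ 0. Minimum is 2/13 at row 2 (u2 leaves); pivot element 13/5.
Divide row 2 by 13/5; eliminate column x_2 from the other rows.
Row 1 update in column RHS: 23/5 − (2/5)·(2/13) = 59/13.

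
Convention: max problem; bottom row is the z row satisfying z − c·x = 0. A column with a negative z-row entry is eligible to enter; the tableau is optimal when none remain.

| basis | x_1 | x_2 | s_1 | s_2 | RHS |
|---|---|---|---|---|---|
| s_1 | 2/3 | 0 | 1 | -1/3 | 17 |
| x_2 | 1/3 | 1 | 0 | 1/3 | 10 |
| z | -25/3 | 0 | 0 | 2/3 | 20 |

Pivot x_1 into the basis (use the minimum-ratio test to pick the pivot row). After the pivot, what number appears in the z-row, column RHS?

465/2

Ratio test on column x_1 — row 1: 17/(2/3) = 51/2; row 2: 10/(1/3) = 30. Minimum is 51/2 at row 1 (s_1 leaves); pivot element 2/3.
Divide row 1 by 2/3; eliminate column x_1 from the other rows.
z-row update in column RHS: 20 − (-25/3)·(51/2) = 465/2.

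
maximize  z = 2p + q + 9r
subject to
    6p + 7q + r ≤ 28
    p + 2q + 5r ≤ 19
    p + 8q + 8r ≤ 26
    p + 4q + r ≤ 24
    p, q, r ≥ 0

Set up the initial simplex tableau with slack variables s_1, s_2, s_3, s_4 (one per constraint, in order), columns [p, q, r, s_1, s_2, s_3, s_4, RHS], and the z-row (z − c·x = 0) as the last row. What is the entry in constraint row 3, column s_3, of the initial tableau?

1

Slack s_3 belongs to constraint 3; its column is the unit vector e_3, so the entry in row 3 is 1.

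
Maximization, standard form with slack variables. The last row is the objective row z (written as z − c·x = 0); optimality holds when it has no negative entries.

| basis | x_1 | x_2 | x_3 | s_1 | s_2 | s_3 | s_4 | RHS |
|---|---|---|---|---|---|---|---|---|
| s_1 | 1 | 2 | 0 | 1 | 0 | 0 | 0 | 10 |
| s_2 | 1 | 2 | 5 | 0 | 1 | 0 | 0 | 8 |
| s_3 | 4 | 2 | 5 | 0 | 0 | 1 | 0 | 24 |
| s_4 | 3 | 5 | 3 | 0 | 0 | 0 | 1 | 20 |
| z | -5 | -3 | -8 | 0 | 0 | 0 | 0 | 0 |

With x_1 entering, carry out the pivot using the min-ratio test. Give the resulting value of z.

30

Ratio test on column x_1 — row 1: 10/1 = 10; row 2: 8/1 = 8; row 3: 24/4 = 6; row 4: 20/3 = 20/3. Minimum is 6 at row 3 (s_3 leaves); pivot element 4.
Pivot on row 3; the z-row RHS becomes 0 − (-5)·6 = 30.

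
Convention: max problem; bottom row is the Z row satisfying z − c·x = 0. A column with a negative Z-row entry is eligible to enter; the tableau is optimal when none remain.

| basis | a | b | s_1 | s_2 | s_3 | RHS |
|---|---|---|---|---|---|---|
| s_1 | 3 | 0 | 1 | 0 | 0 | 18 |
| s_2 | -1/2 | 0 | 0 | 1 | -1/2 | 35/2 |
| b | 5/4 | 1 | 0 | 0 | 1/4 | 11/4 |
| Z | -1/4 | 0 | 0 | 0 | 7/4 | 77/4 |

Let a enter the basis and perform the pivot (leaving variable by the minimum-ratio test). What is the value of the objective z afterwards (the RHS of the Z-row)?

Ratio test on column a — row 1: 18/3 = 6; row 2: entry -1/2 ≤ 0; row 3: (11/4)/(5/4) = 11/5. Minimum is 11/5 at row 3 (b leaves); pivot element 5/4.
Pivot on row 3; the Z-row RHS becomes 77/4 − (-1/4)·(11/5) = 99/5.

99/5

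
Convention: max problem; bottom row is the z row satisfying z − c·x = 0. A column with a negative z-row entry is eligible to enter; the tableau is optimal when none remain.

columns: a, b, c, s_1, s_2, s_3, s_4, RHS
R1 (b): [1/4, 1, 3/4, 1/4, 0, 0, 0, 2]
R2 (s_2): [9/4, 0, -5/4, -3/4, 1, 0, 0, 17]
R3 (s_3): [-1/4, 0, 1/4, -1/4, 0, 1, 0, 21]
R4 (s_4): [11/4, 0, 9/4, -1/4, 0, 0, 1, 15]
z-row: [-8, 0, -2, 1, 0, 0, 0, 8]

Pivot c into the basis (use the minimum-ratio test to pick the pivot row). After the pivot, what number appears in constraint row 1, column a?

Ratio test on column c — row 1: 2/(3/4) = 8/3; row 2: entry -5/4 ≤ 0; row 3: 21/(1/4) = 84; row 4: 15/(9/4) = 20/3. Minimum is 8/3 at row 1 (b leaves); pivot element 3/4.
Divide row 1 by 3/4; eliminate column c from the other rows.
In the new row 1, the a entry is the old entry divided by the pivot: (1/4)/(3/4) = 1/3.

1/3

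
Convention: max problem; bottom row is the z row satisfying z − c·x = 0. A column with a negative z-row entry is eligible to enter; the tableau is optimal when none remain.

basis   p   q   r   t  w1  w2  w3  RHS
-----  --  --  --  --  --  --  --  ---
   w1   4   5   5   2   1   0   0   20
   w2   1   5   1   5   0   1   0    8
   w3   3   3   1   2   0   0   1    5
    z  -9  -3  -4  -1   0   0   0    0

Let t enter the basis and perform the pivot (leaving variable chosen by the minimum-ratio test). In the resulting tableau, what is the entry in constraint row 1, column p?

18/5

Ratio test on column t — row 1: 20/2 = 10; row 2: 8/5 = 8/5; row 3: 5/2 = 5/2. Minimum is 8/5 at row 2 (w2 leaves); pivot element 5.
Divide row 2 by 5; eliminate column t from the other rows.
Row 1 update in column p: 4 − 2·(1/5) = 18/5.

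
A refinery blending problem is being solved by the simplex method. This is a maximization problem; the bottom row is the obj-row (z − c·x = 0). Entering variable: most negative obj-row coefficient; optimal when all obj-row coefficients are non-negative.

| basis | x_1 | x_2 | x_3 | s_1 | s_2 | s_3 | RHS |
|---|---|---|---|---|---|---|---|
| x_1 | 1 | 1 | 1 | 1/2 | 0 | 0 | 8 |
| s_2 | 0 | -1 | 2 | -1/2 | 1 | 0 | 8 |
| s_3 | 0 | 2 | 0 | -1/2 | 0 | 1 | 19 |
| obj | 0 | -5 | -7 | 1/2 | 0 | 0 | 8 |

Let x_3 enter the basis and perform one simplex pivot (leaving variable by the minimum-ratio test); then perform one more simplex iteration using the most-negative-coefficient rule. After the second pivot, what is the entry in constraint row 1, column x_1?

2/3

Ratio test on column x_3 — row 1: 8/1 = 8; row 2: 8/2 = 4; row 3: entry 0 ≤ 0. Minimum is 4 at row 2 (s_2 leaves); pivot element 2.
Divide row 2 by 2; eliminate column x_3 from the other rows.
Second iteration: most negative obj-row entry is -17/2 in column x_2, so x_2 enters.
Ratio test on column x_2 — row 1: 4/(3/2) = 8/3; row 2: entry -1/2 ≤ 0; row 3: 19/2 = 19/2. Minimum is 8/3 at row 1 (x_1 leaves); pivot element 3/2.
Divide row 1 by 3/2; eliminate column x_2 from the other rows.
After both pivots, the entry at constraint row 1, column x_1 is 2/3.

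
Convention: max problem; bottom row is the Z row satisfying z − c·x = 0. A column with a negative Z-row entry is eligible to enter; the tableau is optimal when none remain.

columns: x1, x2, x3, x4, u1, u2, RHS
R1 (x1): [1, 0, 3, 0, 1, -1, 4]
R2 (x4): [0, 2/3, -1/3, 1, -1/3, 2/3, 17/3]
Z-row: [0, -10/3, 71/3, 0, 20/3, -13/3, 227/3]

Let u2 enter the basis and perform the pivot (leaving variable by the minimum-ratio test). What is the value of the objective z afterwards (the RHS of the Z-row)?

Ratio test on column u2 — row 1: entry -1 ≤ 0; row 2: (17/3)/(2/3) = 17/2. Minimum is 17/2 at row 2 (x4 leaves); pivot element 2/3.
Pivot on row 2; the Z-row RHS becomes 227/3 − (-13/3)·(17/2) = 225/2.

225/2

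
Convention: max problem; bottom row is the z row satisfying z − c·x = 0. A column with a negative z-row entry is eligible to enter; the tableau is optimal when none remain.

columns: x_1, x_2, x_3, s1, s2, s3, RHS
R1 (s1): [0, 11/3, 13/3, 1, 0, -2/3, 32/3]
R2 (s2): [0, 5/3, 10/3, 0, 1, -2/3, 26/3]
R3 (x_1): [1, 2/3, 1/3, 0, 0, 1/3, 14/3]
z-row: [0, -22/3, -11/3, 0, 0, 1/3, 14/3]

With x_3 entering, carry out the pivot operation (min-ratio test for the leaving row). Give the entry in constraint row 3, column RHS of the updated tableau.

50/13

Ratio test on column x_3 — row 1: (32/3)/(13/3) = 32/13; row 2: (26/3)/(10/3) = 13/5; row 3: (14/3)/(1/3) = 14. Minimum is 32/13 at row 1 (s1 leaves); pivot element 13/3.
Divide row 1 by 13/3; eliminate column x_3 from the other rows.
Row 3 update in column RHS: 14/3 − (1/3)·(32/13) = 50/13.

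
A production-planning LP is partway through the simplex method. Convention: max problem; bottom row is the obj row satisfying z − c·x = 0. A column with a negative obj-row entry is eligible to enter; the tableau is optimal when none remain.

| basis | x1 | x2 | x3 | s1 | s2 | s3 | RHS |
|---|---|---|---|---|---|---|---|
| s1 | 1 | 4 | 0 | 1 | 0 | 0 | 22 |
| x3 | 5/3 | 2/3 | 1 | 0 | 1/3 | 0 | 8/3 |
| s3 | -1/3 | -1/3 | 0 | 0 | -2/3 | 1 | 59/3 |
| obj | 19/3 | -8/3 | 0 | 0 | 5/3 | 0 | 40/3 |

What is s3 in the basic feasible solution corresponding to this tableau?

59/3

s3 is basic (row 3); its value is the RHS of that row, 59/3.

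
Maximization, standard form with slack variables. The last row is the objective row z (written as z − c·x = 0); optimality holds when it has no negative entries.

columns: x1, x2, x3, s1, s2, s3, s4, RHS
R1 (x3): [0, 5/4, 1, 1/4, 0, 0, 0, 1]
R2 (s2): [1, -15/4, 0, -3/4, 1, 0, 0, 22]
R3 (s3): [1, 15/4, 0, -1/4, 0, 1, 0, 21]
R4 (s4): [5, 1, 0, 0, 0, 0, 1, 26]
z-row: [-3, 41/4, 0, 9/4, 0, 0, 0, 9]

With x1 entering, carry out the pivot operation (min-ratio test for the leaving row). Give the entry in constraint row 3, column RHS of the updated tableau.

79/5

Ratio test on column x1 — row 1: entry 0 ≤ 0; row 2: 22/1 = 22; row 3: 21/1 = 21; row 4: 26/5 = 26/5. Minimum is 26/5 at row 4 (s4 leaves); pivot element 5.
Divide row 4 by 5; eliminate column x1 from the other rows.
Row 3 update in column RHS: 21 − 1·(26/5) = 79/5.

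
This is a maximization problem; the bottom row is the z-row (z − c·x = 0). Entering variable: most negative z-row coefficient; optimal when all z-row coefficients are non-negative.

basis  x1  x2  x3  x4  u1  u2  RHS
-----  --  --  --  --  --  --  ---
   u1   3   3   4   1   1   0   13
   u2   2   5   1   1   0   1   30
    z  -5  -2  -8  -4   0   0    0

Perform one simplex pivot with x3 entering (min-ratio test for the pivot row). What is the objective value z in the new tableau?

26

Ratio test on column x3 — row 1: 13/4 = 13/4; row 2: 30/1 = 30. Minimum is 13/4 at row 1 (u1 leaves); pivot element 4.
Pivot on row 1; the z-row RHS becomes 0 − (-8)·(13/4) = 26.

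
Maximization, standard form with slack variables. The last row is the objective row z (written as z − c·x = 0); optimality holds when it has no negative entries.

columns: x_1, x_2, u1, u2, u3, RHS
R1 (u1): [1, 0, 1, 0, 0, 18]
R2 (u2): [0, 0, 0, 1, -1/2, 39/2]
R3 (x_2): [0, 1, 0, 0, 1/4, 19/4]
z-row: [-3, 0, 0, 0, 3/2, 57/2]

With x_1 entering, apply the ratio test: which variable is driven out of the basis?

Column x_1 entries and ratios — u1: 18/1 = 18; u2: 0 ≤ 0, skip; x_2: 0 ≤ 0, skip.
Smallest ratio is 18 in the row of u1, so u1 leaves.

u1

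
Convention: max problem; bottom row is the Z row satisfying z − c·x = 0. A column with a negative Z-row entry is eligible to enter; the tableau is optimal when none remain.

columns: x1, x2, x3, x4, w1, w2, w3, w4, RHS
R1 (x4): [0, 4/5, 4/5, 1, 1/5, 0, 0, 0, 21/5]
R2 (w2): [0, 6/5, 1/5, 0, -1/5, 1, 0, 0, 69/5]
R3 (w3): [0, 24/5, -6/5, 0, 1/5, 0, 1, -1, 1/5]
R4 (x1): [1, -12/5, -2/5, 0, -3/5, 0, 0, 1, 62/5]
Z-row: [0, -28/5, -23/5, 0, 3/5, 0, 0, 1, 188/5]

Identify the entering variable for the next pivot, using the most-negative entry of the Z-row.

x2

Negative Z-row entries: x2: -28/5, x3: -23/5.
The most negative is -28/5 in column x2, so x2 enters.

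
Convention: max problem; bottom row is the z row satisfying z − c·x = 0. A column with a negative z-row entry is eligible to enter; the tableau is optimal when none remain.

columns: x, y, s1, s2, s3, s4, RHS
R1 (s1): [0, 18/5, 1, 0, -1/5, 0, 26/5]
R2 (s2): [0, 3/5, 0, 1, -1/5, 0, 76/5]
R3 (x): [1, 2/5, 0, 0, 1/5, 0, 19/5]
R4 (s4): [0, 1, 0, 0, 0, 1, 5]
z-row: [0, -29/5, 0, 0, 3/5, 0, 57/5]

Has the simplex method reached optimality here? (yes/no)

no

The z-row has a negative entry -29/5 in column y, so it is not optimal.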